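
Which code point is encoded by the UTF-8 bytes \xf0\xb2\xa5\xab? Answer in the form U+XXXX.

Leading byte 0xF0 = 11110000 matches 11110xxx → 4-byte sequence.
Byte 1: 0xF0 = 11110000, payload 000 (3 bits).
Byte 2: 0xB2 = 10110010 (10xxxxxx ✓), payload 110010.
Byte 3: 0xA5 = 10100101 (10xxxxxx ✓), payload 100101.
Byte 4: 0xAB = 10101011 (10xxxxxx ✓), payload 101011.
Concatenate: 000110010100101101011 = 0x3296B (21 bits → U+3296B).

U+3296B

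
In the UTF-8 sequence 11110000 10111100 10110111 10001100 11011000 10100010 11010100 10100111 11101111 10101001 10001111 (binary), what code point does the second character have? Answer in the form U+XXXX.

Offset 0: leading byte 0xF0 = 11110000 → 4-byte char #1 = F0 BC B7 8C.
Offset 4: leading byte 0xD8 = 11011000 → 2-byte char #2 = D8 A2.
Leading byte 0xD8 = 11011000 matches 110xxxxx → 2-byte sequence.
Byte 1: 0xD8 = 11011000, payload 11000 (5 bits).
Byte 2: 0xA2 = 10100010 (10xxxxxx ✓), payload 100010.
Concatenate: 11000100010 = 0x622 (11 bits → U+0622).

U+0622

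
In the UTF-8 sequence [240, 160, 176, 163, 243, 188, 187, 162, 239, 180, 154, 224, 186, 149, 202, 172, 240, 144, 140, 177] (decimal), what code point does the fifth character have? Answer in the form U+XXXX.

Offset 0: leading byte 0xF0 = 11110000 → 4-byte char #1 = F0 A0 B0 A3.
Offset 4: leading byte 0xF3 = 11110011 → 4-byte char #2 = F3 BC BB A2.
Offset 8: leading byte 0xEF = 11101111 → 3-byte char #3 = EF B4 9A.
Offset 11: leading byte 0xE0 = 11100000 → 3-byte char #4 = E0 BA 95.
Offset 14: leading byte 0xCA = 11001010 → 2-byte char #5 = CA AC.
Leading byte 0xCA = 11001010 matches 110xxxxx → 2-byte sequence.
Byte 1: 0xCA = 11001010, payload 01010 (5 bits).
Byte 2: 0xAC = 10101100 (10xxxxxx ✓), payload 101100.
Concatenate: 01010101100 = 0x2AC (11 bits → U+02AC).

U+02AC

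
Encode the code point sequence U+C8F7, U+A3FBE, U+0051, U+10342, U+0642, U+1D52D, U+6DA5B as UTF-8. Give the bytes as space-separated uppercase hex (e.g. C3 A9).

EC A3 B7 F2 A3 BE BE 51 F0 90 8D 82 D9 82 F0 9D 94 AD F1 AD A9 9B

U+C8F7: 3-byte form → EC A3 B7.
U+A3FBE: 4-byte form → F2 A3 BE BE.
U+0051: 1-byte form → 51.
U+10342: 4-byte form → F0 90 8D 82.
U+0642: 2-byte form → D9 82.
U+1D52D: 4-byte form → F0 9D 94 AD.
U+6DA5B: 4-byte form → F1 AD A9 9B.
Concatenated (22 bytes): EC A3 B7 F2 A3 BE BE 51 F0 90 8D 82 D9 82 F0 9D 94 AD F1 AD A9 9B.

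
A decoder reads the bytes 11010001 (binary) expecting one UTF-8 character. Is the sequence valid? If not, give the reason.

invalid (sequence truncated)

Leading byte 0xD1 = 11010001 → 2-byte form, but only 1 byte is present.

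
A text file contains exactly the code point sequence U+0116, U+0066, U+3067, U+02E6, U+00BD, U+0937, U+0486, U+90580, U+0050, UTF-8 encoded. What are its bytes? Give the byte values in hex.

U+0116: 2-byte form → C4 96.
U+0066: 1-byte form → 66.
U+3067: 3-byte form → E3 81 A7.
U+02E6: 2-byte form → CB A6.
U+00BD: 2-byte form → C2 BD.
U+0937: 3-byte form → E0 A4 B7.
U+0486: 2-byte form → D2 86.
U+90580: 4-byte form → F2 90 96 80.
U+0050: 1-byte form → 50.
Concatenated (20 bytes): C4 96 66 E3 81 A7 CB A6 C2 BD E0 A4 B7 D2 86 F2 90 96 80 50.

C4 96 66 E3 81 A7 CB A6 C2 BD E0 A4 B7 D2 86 F2 90 96 80 50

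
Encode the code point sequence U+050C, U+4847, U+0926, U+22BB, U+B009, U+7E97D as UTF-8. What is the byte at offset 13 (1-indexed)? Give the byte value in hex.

0x80

1-indexed offset 13 is 0-indexed offset 12.
U+050C → 2-byte form D4 8C at offsets 0–1.
U+4847 → 3-byte form E4 A1 87 at offsets 2–4.
U+0926 → 3-byte form E0 A4 A6 at offsets 5–7.
U+22BB → 3-byte form E2 8A BB at offsets 8–10.
U+B009 → 3-byte form EB 80 89 at offsets 11–13.
Offset 12 falls in char 5's range; it's byte 2 of EB 80 89 = 0x80.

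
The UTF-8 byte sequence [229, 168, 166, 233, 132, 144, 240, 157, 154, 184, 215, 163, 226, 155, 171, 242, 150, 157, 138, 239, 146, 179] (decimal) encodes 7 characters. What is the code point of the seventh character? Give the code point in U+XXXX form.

Offset 0: leading byte 0xE5 = 11100101 → 3-byte char #1 = E5 A8 A6.
Offset 3: leading byte 0xE9 = 11101001 → 3-byte char #2 = E9 84 90.
Offset 6: leading byte 0xF0 = 11110000 → 4-byte char #3 = F0 9D 9A B8.
Offset 10: leading byte 0xD7 = 11010111 → 2-byte char #4 = D7 A3.
Offset 12: leading byte 0xE2 = 11100010 → 3-byte char #5 = E2 9B AB.
Offset 15: leading byte 0xF2 = 11110010 → 4-byte char #6 = F2 96 9D 8A.
Offset 19: leading byte 0xEF = 11101111 → 3-byte char #7 = EF 92 B3.
Leading byte 0xEF = 11101111 matches 1110xxxx → 3-byte sequence.
Byte 1: 0xEF = 11101111, payload 1111 (4 bits).
Byte 2: 0x92 = 10010010 (10xxxxxx ✓), payload 010010.
Byte 3: 0xB3 = 10110011 (10xxxxxx ✓), payload 110011.
Concatenate: 1111010010110011 = 0xF4B3 (16 bits → U+F4B3).

U+F4B3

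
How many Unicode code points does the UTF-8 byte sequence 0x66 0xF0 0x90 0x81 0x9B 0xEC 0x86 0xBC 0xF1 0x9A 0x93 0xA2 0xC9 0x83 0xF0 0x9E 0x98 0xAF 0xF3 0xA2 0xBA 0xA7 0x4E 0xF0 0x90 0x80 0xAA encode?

9

Byte at offset 0: 0x66 = 01100110 → 1-byte char (#1). Advance 1.
Byte at offset 1: 0xF0 = 11110000 → 4-byte char (#2). Advance 4.
Byte at offset 5: 0xEC = 11101100 → 3-byte char (#3). Advance 3.
Byte at offset 8: 0xF1 = 11110001 → 4-byte char (#4). Advance 4.
Byte at offset 12: 0xC9 = 11001001 → 2-byte char (#5). Advance 2.
Byte at offset 14: 0xF0 = 11110000 → 4-byte char (#6). Advance 4.
Byte at offset 18: 0xF3 = 11110011 → 4-byte char (#7). Advance 4.
Byte at offset 22: 0x4E = 01001110 → 1-byte char (#8). Advance 1.
Byte at offset 23: 0xF0 = 11110000 → 4-byte char (#9). Advance 4.
Reached end at offset 27 after 9 code points.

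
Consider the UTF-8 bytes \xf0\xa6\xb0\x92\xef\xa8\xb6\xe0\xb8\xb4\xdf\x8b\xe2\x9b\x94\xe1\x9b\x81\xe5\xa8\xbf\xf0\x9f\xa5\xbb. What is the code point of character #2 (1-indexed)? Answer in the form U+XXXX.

Offset 0: leading byte 0xF0 = 11110000 → 4-byte char #1 = F0 A6 B0 92.
Offset 4: leading byte 0xEF = 11101111 → 3-byte char #2 = EF A8 B6.
Leading byte 0xEF = 11101111 matches 1110xxxx → 3-byte sequence.
Byte 1: 0xEF = 11101111, payload 1111 (4 bits).
Byte 2: 0xA8 = 10101000 (10xxxxxx ✓), payload 101000.
Byte 3: 0xB6 = 10110110 (10xxxxxx ✓), payload 110110.
Concatenate: 1111101000110110 = 0xFA36 (16 bits → U+FA36).

U+FA36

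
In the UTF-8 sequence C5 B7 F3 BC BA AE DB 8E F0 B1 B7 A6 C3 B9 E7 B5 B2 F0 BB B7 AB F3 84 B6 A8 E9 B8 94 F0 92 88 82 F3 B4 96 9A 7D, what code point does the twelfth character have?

U+007D

Offset 0: leading byte 0xC5 = 11000101 → 2-byte char #1 = C5 B7.
Offset 2: leading byte 0xF3 = 11110011 → 4-byte char #2 = F3 BC BA AE.
Offset 6: leading byte 0xDB = 11011011 → 2-byte char #3 = DB 8E.
Offset 8: leading byte 0xF0 = 11110000 → 4-byte char #4 = F0 B1 B7 A6.
Offset 12: leading byte 0xC3 = 11000011 → 2-byte char #5 = C3 B9.
Offset 14: leading byte 0xE7 = 11100111 → 3-byte char #6 = E7 B5 B2.
Offset 17: leading byte 0xF0 = 11110000 → 4-byte char #7 = F0 BB B7 AB.
Offset 21: leading byte 0xF3 = 11110011 → 4-byte char #8 = F3 84 B6 A8.
Offset 25: leading byte 0xE9 = 11101001 → 3-byte char #9 = E9 B8 94.
Offset 28: leading byte 0xF0 = 11110000 → 4-byte char #10 = F0 92 88 82.
Offset 32: leading byte 0xF3 = 11110011 → 4-byte char #11 = F3 B4 96 9A.
Offset 36: leading byte 0x7D = 01111101 → 1-byte char #12 = 7D.
Leading byte 0x7D = 01111101 matches 0xxxxxxx → 1-byte sequence.
Byte 1: 0x7D = 01111101, payload 1111101 (7 bits).
Concatenate: 1111101 = 0x7D (7 bits → U+007D).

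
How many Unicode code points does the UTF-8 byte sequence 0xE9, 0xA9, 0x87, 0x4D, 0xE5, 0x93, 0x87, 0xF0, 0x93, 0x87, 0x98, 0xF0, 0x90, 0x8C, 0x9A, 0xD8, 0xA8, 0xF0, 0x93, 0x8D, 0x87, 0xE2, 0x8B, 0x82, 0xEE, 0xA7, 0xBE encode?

9

Byte at offset 0: 0xE9 = 11101001 → 3-byte char (#1). Advance 3.
Byte at offset 3: 0x4D = 01001101 → 1-byte char (#2). Advance 1.
Byte at offset 4: 0xE5 = 11100101 → 3-byte char (#3). Advance 3.
Byte at offset 7: 0xF0 = 11110000 → 4-byte char (#4). Advance 4.
Byte at offset 11: 0xF0 = 11110000 → 4-byte char (#5). Advance 4.
Byte at offset 15: 0xD8 = 11011000 → 2-byte char (#6). Advance 2.
Byte at offset 17: 0xF0 = 11110000 → 4-byte char (#7). Advance 4.
Byte at offset 21: 0xE2 = 11100010 → 3-byte char (#8). Advance 3.
Byte at offset 24: 0xEE = 11101110 → 3-byte char (#9). Advance 3.
Reached end at offset 27 after 9 code points.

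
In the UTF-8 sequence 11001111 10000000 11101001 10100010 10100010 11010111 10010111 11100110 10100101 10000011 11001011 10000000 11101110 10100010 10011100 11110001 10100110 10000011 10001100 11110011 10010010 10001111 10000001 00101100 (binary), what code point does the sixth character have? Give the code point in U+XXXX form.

U+E89C

Offset 0: leading byte 0xCF = 11001111 → 2-byte char #1 = CF 80.
Offset 2: leading byte 0xE9 = 11101001 → 3-byte char #2 = E9 A2 A2.
Offset 5: leading byte 0xD7 = 11010111 → 2-byte char #3 = D7 97.
Offset 7: leading byte 0xE6 = 11100110 → 3-byte char #4 = E6 A5 83.
Offset 10: leading byte 0xCB = 11001011 → 2-byte char #5 = CB 80.
Offset 12: leading byte 0xEE = 11101110 → 3-byte char #6 = EE A2 9C.
Leading byte 0xEE = 11101110 matches 1110xxxx → 3-byte sequence.
Byte 1: 0xEE = 11101110, payload 1110 (4 bits).
Byte 2: 0xA2 = 10100010 (10xxxxxx ✓), payload 100010.
Byte 3: 0x9C = 10011100 (10xxxxxx ✓), payload 011100.
Concatenate: 1110100010011100 = 0xE89C (16 bits → U+E89C).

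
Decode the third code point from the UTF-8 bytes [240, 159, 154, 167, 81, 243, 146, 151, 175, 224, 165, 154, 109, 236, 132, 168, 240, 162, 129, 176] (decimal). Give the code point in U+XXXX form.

Offset 0: leading byte 0xF0 = 11110000 → 4-byte char #1 = F0 9F 9A A7.
Offset 4: leading byte 0x51 = 01010001 → 1-byte char #2 = 51.
Offset 5: leading byte 0xF3 = 11110011 → 4-byte char #3 = F3 92 97 AF.
Leading byte 0xF3 = 11110011 matches 11110xxx → 4-byte sequence.
Byte 1: 0xF3 = 11110011, payload 011 (3 bits).
Byte 2: 0x92 = 10010010 (10xxxxxx ✓), payload 010010.
Byte 3: 0x97 = 10010111 (10xxxxxx ✓), payload 010111.
Byte 4: 0xAF = 10101111 (10xxxxxx ✓), payload 101111.
Concatenate: 011010010010111101111 = 0xD25EF (21 bits → U+D25EF).

U+D25EF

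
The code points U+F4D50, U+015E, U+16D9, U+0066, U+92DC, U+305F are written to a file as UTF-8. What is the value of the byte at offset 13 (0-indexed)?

0xE3

U+F4D50 → 4-byte form F3 B4 B5 90 at offsets 0–3.
U+015E → 2-byte form C5 9E at offsets 4–5.
U+16D9 → 3-byte form E1 9B 99 at offsets 6–8.
U+0066 → 1-byte form 66 at offsets 9–9.
U+92DC → 3-byte form E9 8B 9C at offsets 10–12.
U+305F → 3-byte form E3 81 9F at offsets 13–15.
Offset 13 falls in char 6's range; it's byte 1 of E3 81 9F = 0xE3.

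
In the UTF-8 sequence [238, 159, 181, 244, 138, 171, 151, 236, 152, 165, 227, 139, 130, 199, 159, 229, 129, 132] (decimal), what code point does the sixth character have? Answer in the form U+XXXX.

Offset 0: leading byte 0xEE = 11101110 → 3-byte char #1 = EE 9F B5.
Offset 3: leading byte 0xF4 = 11110100 → 4-byte char #2 = F4 8A AB 97.
Offset 7: leading byte 0xEC = 11101100 → 3-byte char #3 = EC 98 A5.
Offset 10: leading byte 0xE3 = 11100011 → 3-byte char #4 = E3 8B 82.
Offset 13: leading byte 0xC7 = 11000111 → 2-byte char #5 = C7 9F.
Offset 15: leading byte 0xE5 = 11100101 → 3-byte char #6 = E5 81 84.
Leading byte 0xE5 = 11100101 matches 1110xxxx → 3-byte sequence.
Byte 1: 0xE5 = 11100101, payload 0101 (4 bits).
Byte 2: 0x81 = 10000001 (10xxxxxx ✓), payload 000001.
Byte 3: 0x84 = 10000100 (10xxxxxx ✓), payload 000100.
Concatenate: 0101000001000100 = 0x5044 (16 bits → U+5044).

U+5044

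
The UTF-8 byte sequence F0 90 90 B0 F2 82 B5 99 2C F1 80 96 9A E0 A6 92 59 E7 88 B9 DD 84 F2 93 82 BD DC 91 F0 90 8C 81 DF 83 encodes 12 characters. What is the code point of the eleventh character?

U+10301

Offset 0: leading byte 0xF0 = 11110000 → 4-byte char #1 = F0 90 90 B0.
Offset 4: leading byte 0xF2 = 11110010 → 4-byte char #2 = F2 82 B5 99.
Offset 8: leading byte 0x2C = 00101100 → 1-byte char #3 = 2C.
Offset 9: leading byte 0xF1 = 11110001 → 4-byte char #4 = F1 80 96 9A.
Offset 13: leading byte 0xE0 = 11100000 → 3-byte char #5 = E0 A6 92.
Offset 16: leading byte 0x59 = 01011001 → 1-byte char #6 = 59.
Offset 17: leading byte 0xE7 = 11100111 → 3-byte char #7 = E7 88 B9.
Offset 20: leading byte 0xDD = 11011101 → 2-byte char #8 = DD 84.
Offset 22: leading byte 0xF2 = 11110010 → 4-byte char #9 = F2 93 82 BD.
Offset 26: leading byte 0xDC = 11011100 → 2-byte char #10 = DC 91.
Offset 28: leading byte 0xF0 = 11110000 → 4-byte char #11 = F0 90 8C 81.
Leading byte 0xF0 = 11110000 matches 11110xxx → 4-byte sequence.
Byte 1: 0xF0 = 11110000, payload 000 (3 bits).
Byte 2: 0x90 = 10010000 (10xxxxxx ✓), payload 010000.
Byte 3: 0x8C = 10001100 (10xxxxxx ✓), payload 001100.
Byte 4: 0x81 = 10000001 (10xxxxxx ✓), payload 000001.
Concatenate: 000010000001100000001 = 0x10301 (21 bits → U+10301).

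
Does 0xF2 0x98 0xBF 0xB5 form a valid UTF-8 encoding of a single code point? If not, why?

valid

Leading byte 0xF2 = 11110010 → 4-byte form.
Continuation bytes 0x98=10011000, 0xBF=10111111, 0xB5=10110101 all match 10xxxxxx.
Decoded value 0x98FF5 is ≥ 0x10000 (shortest form) and not a surrogate.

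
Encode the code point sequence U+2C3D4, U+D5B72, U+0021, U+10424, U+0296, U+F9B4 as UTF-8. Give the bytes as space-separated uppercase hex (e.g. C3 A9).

F0 AC 8F 94 F3 95 AD B2 21 F0 90 90 A4 CA 96 EF A6 B4

U+2C3D4: 4-byte form → F0 AC 8F 94.
U+D5B72: 4-byte form → F3 95 AD B2.
U+0021: 1-byte form → 21.
U+10424: 4-byte form → F0 90 90 A4.
U+0296: 2-byte form → CA 96.
U+F9B4: 3-byte form → EF A6 B4.
Concatenated (18 bytes): F0 AC 8F 94 F3 95 AD B2 21 F0 90 90 A4 CA 96 EF A6 B4.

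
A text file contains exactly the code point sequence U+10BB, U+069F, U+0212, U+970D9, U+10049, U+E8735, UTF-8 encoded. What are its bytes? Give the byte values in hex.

E1 82 BB DA 9F C8 92 F2 97 83 99 F0 90 81 89 F3 A8 9C B5

U+10BB: 3-byte form → E1 82 BB.
U+069F: 2-byte form → DA 9F.
U+0212: 2-byte form → C8 92.
U+970D9: 4-byte form → F2 97 83 99.
U+10049: 4-byte form → F0 90 81 89.
U+E8735: 4-byte form → F3 A8 9C B5.
Concatenated (19 bytes): E1 82 BB DA 9F C8 92 F2 97 83 99 F0 90 81 89 F3 A8 9C B5.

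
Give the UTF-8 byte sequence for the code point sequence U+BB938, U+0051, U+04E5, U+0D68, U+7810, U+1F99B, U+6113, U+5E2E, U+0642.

U+BB938: 4-byte form → F2 BB A4 B8.
U+0051: 1-byte form → 51.
U+04E5: 2-byte form → D3 A5.
U+0D68: 3-byte form → E0 B5 A8.
U+7810: 3-byte form → E7 A0 90.
U+1F99B: 4-byte form → F0 9F A6 9B.
U+6113: 3-byte form → E6 84 93.
U+5E2E: 3-byte form → E5 B8 AE.
U+0642: 2-byte form → D9 82.
Concatenated (25 bytes): F2 BB A4 B8 51 D3 A5 E0 B5 A8 E7 A0 90 F0 9F A6 9B E6 84 93 E5 B8 AE D9 82.

F2 BB A4 B8 51 D3 A5 E0 B5 A8 E7 A0 90 F0 9F A6 9B E6 84 93 E5 B8 AE D9 82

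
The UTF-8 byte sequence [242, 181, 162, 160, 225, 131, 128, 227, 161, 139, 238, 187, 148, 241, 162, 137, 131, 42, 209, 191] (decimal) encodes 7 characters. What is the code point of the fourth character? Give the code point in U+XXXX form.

Offset 0: leading byte 0xF2 = 11110010 → 4-byte char #1 = F2 B5 A2 A0.
Offset 4: leading byte 0xE1 = 11100001 → 3-byte char #2 = E1 83 80.
Offset 7: leading byte 0xE3 = 11100011 → 3-byte char #3 = E3 A1 8B.
Offset 10: leading byte 0xEE = 11101110 → 3-byte char #4 = EE BB 94.
Leading byte 0xEE = 11101110 matches 1110xxxx → 3-byte sequence.
Byte 1: 0xEE = 11101110, payload 1110 (4 bits).
Byte 2: 0xBB = 10111011 (10xxxxxx ✓), payload 111011.
Byte 3: 0x94 = 10010100 (10xxxxxx ✓), payload 010100.
Concatenate: 1110111011010100 = 0xEED4 (16 bits → U+EED4).

U+EED4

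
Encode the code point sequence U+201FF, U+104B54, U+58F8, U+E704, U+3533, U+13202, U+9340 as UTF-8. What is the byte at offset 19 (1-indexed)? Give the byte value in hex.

0x93

1-indexed offset 19 is 0-indexed offset 18.
U+201FF → 4-byte form F0 A0 87 BF at offsets 0–3.
U+104B54 → 4-byte form F4 84 AD 94 at offsets 4–7.
U+58F8 → 3-byte form E5 A3 B8 at offsets 8–10.
U+E704 → 3-byte form EE 9C 84 at offsets 11–13.
U+3533 → 3-byte form E3 94 B3 at offsets 14–16.
U+13202 → 4-byte form F0 93 88 82 at offsets 17–20.
Offset 18 falls in char 6's range; it's byte 2 of F0 93 88 82 = 0x93.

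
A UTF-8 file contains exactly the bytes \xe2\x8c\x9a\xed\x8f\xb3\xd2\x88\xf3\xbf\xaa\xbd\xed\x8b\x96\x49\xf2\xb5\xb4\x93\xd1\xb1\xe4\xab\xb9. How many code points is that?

Byte at offset 0: 0xE2 = 11100010 → 3-byte char (#1). Advance 3.
Byte at offset 3: 0xED = 11101101 → 3-byte char (#2). Advance 3.
Byte at offset 6: 0xD2 = 11010010 → 2-byte char (#3). Advance 2.
Byte at offset 8: 0xF3 = 11110011 → 4-byte char (#4). Advance 4.
Byte at offset 12: 0xED = 11101101 → 3-byte char (#5). Advance 3.
Byte at offset 15: 0x49 = 01001001 → 1-byte char (#6). Advance 1.
Byte at offset 16: 0xF2 = 11110010 → 4-byte char (#7). Advance 4.
Byte at offset 20: 0xD1 = 11010001 → 2-byte char (#8). Advance 2.
Byte at offset 22: 0xE4 = 11100100 → 3-byte char (#9). Advance 3.
Reached end at offset 25 after 9 code points.

9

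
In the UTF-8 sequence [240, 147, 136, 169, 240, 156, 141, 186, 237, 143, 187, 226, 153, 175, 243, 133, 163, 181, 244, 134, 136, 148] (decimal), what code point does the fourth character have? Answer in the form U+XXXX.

U+266F

Offset 0: leading byte 0xF0 = 11110000 → 4-byte char #1 = F0 93 88 A9.
Offset 4: leading byte 0xF0 = 11110000 → 4-byte char #2 = F0 9C 8D BA.
Offset 8: leading byte 0xED = 11101101 → 3-byte char #3 = ED 8F BB.
Offset 11: leading byte 0xE2 = 11100010 → 3-byte char #4 = E2 99 AF.
Leading byte 0xE2 = 11100010 matches 1110xxxx → 3-byte sequence.
Byte 1: 0xE2 = 11100010, payload 0010 (4 bits).
Byte 2: 0x99 = 10011001 (10xxxxxx ✓), payload 011001.
Byte 3: 0xAF = 10101111 (10xxxxxx ✓), payload 101111.
Concatenate: 0010011001101111 = 0x266F (16 bits → U+266F).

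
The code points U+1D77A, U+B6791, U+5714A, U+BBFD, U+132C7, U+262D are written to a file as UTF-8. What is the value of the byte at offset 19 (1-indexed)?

1-indexed offset 19 is 0-indexed offset 18.
U+1D77A → 4-byte form F0 9D 9D BA at offsets 0–3.
U+B6791 → 4-byte form F2 B6 9E 91 at offsets 4–7.
U+5714A → 4-byte form F1 97 85 8A at offsets 8–11.
U+BBFD → 3-byte form EB AF BD at offsets 12–14.
U+132C7 → 4-byte form F0 93 8B 87 at offsets 15–18.
Offset 18 falls in char 5's range; it's byte 4 of F0 93 8B 87 = 0x87.

0x87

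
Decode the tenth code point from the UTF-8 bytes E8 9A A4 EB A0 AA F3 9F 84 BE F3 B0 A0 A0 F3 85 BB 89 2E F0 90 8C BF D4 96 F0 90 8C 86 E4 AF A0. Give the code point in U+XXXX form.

U+4BE0

Offset 0: leading byte 0xE8 = 11101000 → 3-byte char #1 = E8 9A A4.
Offset 3: leading byte 0xEB = 11101011 → 3-byte char #2 = EB A0 AA.
Offset 6: leading byte 0xF3 = 11110011 → 4-byte char #3 = F3 9F 84 BE.
Offset 10: leading byte 0xF3 = 11110011 → 4-byte char #4 = F3 B0 A0 A0.
Offset 14: leading byte 0xF3 = 11110011 → 4-byte char #5 = F3 85 BB 89.
Offset 18: leading byte 0x2E = 00101110 → 1-byte char #6 = 2E.
Offset 19: leading byte 0xF0 = 11110000 → 4-byte char #7 = F0 90 8C BF.
Offset 23: leading byte 0xD4 = 11010100 → 2-byte char #8 = D4 96.
Offset 25: leading byte 0xF0 = 11110000 → 4-byte char #9 = F0 90 8C 86.
Offset 29: leading byte 0xE4 = 11100100 → 3-byte char #10 = E4 AF A0.
Leading byte 0xE4 = 11100100 matches 1110xxxx → 3-byte sequence.
Byte 1: 0xE4 = 11100100, payload 0100 (4 bits).
Byte 2: 0xAF = 10101111 (10xxxxxx ✓), payload 101111.
Byte 3: 0xA0 = 10100000 (10xxxxxx ✓), payload 100000.
Concatenate: 0100101111100000 = 0x4BE0 (16 bits → U+4BE0).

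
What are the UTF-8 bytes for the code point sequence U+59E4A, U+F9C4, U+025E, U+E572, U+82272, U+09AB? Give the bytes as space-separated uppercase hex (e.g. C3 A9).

U+59E4A: 4-byte form → F1 99 B9 8A.
U+F9C4: 3-byte form → EF A7 84.
U+025E: 2-byte form → C9 9E.
U+E572: 3-byte form → EE 95 B2.
U+82272: 4-byte form → F2 82 89 B2.
U+09AB: 3-byte form → E0 A6 AB.
Concatenated (19 bytes): F1 99 B9 8A EF A7 84 C9 9E EE 95 B2 F2 82 89 B2 E0 A6 AB.

F1 99 B9 8A EF A7 84 C9 9E EE 95 B2 F2 82 89 B2 E0 A6 AB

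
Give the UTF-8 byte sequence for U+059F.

D6 9F

U+059F = 0x59F = 1439 decimal. In range U+0080–U+07FF → 2-byte form: 110xxxxx 10xxxxxx.
Binary (11 bits): 10110011111.
Split 5+6: 10110 | 011111.
Byte 1: 11010110 = 0xD6.
Byte 2: 10011111 = 0x9F.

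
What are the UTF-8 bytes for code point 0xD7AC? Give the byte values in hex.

U+D7AC = 0xD7AC = 55212 decimal. In range U+0800–U+FFFF → 3-byte form: 1110xxxx 10xxxxxx 10xxxxxx.
Binary (16 bits): 1101011110101100.
Split 4+6+6: 1101 | 011110 | 101100.
Byte 1: 11101101 = 0xED.
Byte 2: 10011110 = 0x9E.
Byte 3: 10101100 = 0xAC.

ED 9E AC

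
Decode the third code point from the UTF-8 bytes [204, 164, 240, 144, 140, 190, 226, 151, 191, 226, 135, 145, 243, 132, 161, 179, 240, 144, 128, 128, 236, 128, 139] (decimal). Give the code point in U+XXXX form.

Offset 0: leading byte 0xCC = 11001100 → 2-byte char #1 = CC A4.
Offset 2: leading byte 0xF0 = 11110000 → 4-byte char #2 = F0 90 8C BE.
Offset 6: leading byte 0xE2 = 11100010 → 3-byte char #3 = E2 97 BF.
Leading byte 0xE2 = 11100010 matches 1110xxxx → 3-byte sequence.
Byte 1: 0xE2 = 11100010, payload 0010 (4 bits).
Byte 2: 0x97 = 10010111 (10xxxxxx ✓), payload 010111.
Byte 3: 0xBF = 10111111 (10xxxxxx ✓), payload 111111.
Concatenate: 0010010111111111 = 0x25FF (16 bits → U+25FF).

U+25FF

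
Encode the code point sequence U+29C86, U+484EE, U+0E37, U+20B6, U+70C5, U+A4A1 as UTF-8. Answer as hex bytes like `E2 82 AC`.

U+29C86: 4-byte form → F0 A9 B2 86.
U+484EE: 4-byte form → F1 88 93 AE.
U+0E37: 3-byte form → E0 B8 B7.
U+20B6: 3-byte form → E2 82 B6.
U+70C5: 3-byte form → E7 83 85.
U+A4A1: 3-byte form → EA 92 A1.
Concatenated (20 bytes): F0 A9 B2 86 F1 88 93 AE E0 B8 B7 E2 82 B6 E7 83 85 EA 92 A1.

F0 A9 B2 86 F1 88 93 AE E0 B8 B7 E2 82 B6 E7 83 85 EA 92 A1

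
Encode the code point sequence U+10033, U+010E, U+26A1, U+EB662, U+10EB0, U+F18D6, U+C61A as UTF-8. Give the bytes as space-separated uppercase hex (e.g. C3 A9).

U+10033: 4-byte form → F0 90 80 B3.
U+010E: 2-byte form → C4 8E.
U+26A1: 3-byte form → E2 9A A1.
U+EB662: 4-byte form → F3 AB 99 A2.
U+10EB0: 4-byte form → F0 90 BA B0.
U+F18D6: 4-byte form → F3 B1 A3 96.
U+C61A: 3-byte form → EC 98 9A.
Concatenated (24 bytes): F0 90 80 B3 C4 8E E2 9A A1 F3 AB 99 A2 F0 90 BA B0 F3 B1 A3 96 EC 98 9A.

F0 90 80 B3 C4 8E E2 9A A1 F3 AB 99 A2 F0 90 BA B0 F3 B1 A3 96 EC 98 9A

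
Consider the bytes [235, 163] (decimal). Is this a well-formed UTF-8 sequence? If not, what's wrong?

Leading byte 0xEB = 11101011 → 3-byte form, but only 2 bytes are present.

invalid (sequence truncated)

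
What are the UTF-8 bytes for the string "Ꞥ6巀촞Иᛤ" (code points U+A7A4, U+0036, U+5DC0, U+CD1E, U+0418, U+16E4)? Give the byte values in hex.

EA 9E A4 36 E5 B7 80 EC B4 9E D0 98 E1 9B A4

U+A7A4: 3-byte form → EA 9E A4.
U+0036: 1-byte form → 36.
U+5DC0: 3-byte form → E5 B7 80.
U+CD1E: 3-byte form → EC B4 9E.
U+0418: 2-byte form → D0 98.
U+16E4: 3-byte form → E1 9B A4.
Concatenated (15 bytes): EA 9E A4 36 E5 B7 80 EC B4 9E D0 98 E1 9B A4.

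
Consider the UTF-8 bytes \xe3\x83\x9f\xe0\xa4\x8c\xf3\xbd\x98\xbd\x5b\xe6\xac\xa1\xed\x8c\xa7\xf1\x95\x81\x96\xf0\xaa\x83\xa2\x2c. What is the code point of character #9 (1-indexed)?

Offset 0: leading byte 0xE3 = 11100011 → 3-byte char #1 = E3 83 9F.
Offset 3: leading byte 0xE0 = 11100000 → 3-byte char #2 = E0 A4 8C.
Offset 6: leading byte 0xF3 = 11110011 → 4-byte char #3 = F3 BD 98 BD.
Offset 10: leading byte 0x5B = 01011011 → 1-byte char #4 = 5B.
Offset 11: leading byte 0xE6 = 11100110 → 3-byte char #5 = E6 AC A1.
Offset 14: leading byte 0xED = 11101101 → 3-byte char #6 = ED 8C A7.
Offset 17: leading byte 0xF1 = 11110001 → 4-byte char #7 = F1 95 81 96.
Offset 21: leading byte 0xF0 = 11110000 → 4-byte char #8 = F0 AA 83 A2.
Offset 25: leading byte 0x2C = 00101100 → 1-byte char #9 = 2C.
Leading byte 0x2C = 00101100 matches 0xxxxxxx → 1-byte sequence.
Byte 1: 0x2C = 00101100, payload 0101100 (7 bits).
Concatenate: 0101100 = 0x2C (7 bits → U+002C).

U+002C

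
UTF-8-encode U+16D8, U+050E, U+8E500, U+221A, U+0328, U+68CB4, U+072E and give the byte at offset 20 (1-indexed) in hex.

1-indexed offset 20 is 0-indexed offset 19.
U+16D8 → 3-byte form E1 9B 98 at offsets 0–2.
U+050E → 2-byte form D4 8E at offsets 3–4.
U+8E500 → 4-byte form F2 8E 94 80 at offsets 5–8.
U+221A → 3-byte form E2 88 9A at offsets 9–11.
U+0328 → 2-byte form CC A8 at offsets 12–13.
U+68CB4 → 4-byte form F1 A8 B2 B4 at offsets 14–17.
U+072E → 2-byte form DC AE at offsets 18–19.
Offset 19 falls in char 7's range; it's byte 2 of DC AE = 0xAE.

0xAE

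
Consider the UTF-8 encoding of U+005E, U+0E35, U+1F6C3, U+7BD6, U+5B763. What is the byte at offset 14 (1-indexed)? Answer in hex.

0x9D

1-indexed offset 14 is 0-indexed offset 13.
U+005E → 1-byte form 5E at offsets 0–0.
U+0E35 → 3-byte form E0 B8 B5 at offsets 1–3.
U+1F6C3 → 4-byte form F0 9F 9B 83 at offsets 4–7.
U+7BD6 → 3-byte form E7 AF 96 at offsets 8–10.
U+5B763 → 4-byte form F1 9B 9D A3 at offsets 11–14.
Offset 13 falls in char 5's range; it's byte 3 of F1 9B 9D A3 = 0x9D.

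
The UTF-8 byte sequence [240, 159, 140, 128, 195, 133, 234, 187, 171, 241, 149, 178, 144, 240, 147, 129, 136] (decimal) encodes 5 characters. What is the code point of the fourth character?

Offset 0: leading byte 0xF0 = 11110000 → 4-byte char #1 = F0 9F 8C 80.
Offset 4: leading byte 0xC3 = 11000011 → 2-byte char #2 = C3 85.
Offset 6: leading byte 0xEA = 11101010 → 3-byte char #3 = EA BB AB.
Offset 9: leading byte 0xF1 = 11110001 → 4-byte char #4 = F1 95 B2 90.
Leading byte 0xF1 = 11110001 matches 11110xxx → 4-byte sequence.
Byte 1: 0xF1 = 11110001, payload 001 (3 bits).
Byte 2: 0x95 = 10010101 (10xxxxxx ✓), payload 010101.
Byte 3: 0xB2 = 10110010 (10xxxxxx ✓), payload 110010.
Byte 4: 0x90 = 10010000 (10xxxxxx ✓), payload 010000.
Concatenate: 001010101110010010000 = 0x55C90 (21 bits → U+55C90).

U+55C90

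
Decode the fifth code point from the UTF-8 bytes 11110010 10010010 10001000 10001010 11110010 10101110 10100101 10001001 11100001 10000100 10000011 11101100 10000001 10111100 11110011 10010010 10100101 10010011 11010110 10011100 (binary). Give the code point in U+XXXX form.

Offset 0: leading byte 0xF2 = 11110010 → 4-byte char #1 = F2 92 88 8A.
Offset 4: leading byte 0xF2 = 11110010 → 4-byte char #2 = F2 AE A5 89.
Offset 8: leading byte 0xE1 = 11100001 → 3-byte char #3 = E1 84 83.
Offset 11: leading byte 0xEC = 11101100 → 3-byte char #4 = EC 81 BC.
Offset 14: leading byte 0xF3 = 11110011 → 4-byte char #5 = F3 92 A5 93.
Leading byte 0xF3 = 11110011 matches 11110xxx → 4-byte sequence.
Byte 1: 0xF3 = 11110011, payload 011 (3 bits).
Byte 2: 0x92 = 10010010 (10xxxxxx ✓), payload 010010.
Byte 3: 0xA5 = 10100101 (10xxxxxx ✓), payload 100101.
Byte 4: 0x93 = 10010011 (10xxxxxx ✓), payload 010011.
Concatenate: 011010010100101010011 = 0xD2953 (21 bits → U+D2953).

U+D2953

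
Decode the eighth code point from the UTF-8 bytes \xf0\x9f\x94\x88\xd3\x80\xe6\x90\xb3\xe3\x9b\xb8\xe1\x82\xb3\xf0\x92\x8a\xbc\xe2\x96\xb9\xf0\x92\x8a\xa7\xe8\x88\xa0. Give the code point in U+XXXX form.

U+122A7

Offset 0: leading byte 0xF0 = 11110000 → 4-byte char #1 = F0 9F 94 88.
Offset 4: leading byte 0xD3 = 11010011 → 2-byte char #2 = D3 80.
Offset 6: leading byte 0xE6 = 11100110 → 3-byte char #3 = E6 90 B3.
Offset 9: leading byte 0xE3 = 11100011 → 3-byte char #4 = E3 9B B8.
Offset 12: leading byte 0xE1 = 11100001 → 3-byte char #5 = E1 82 B3.
Offset 15: leading byte 0xF0 = 11110000 → 4-byte char #6 = F0 92 8A BC.
Offset 19: leading byte 0xE2 = 11100010 → 3-byte char #7 = E2 96 B9.
Offset 22: leading byte 0xF0 = 11110000 → 4-byte char #8 = F0 92 8A A7.
Leading byte 0xF0 = 11110000 matches 11110xxx → 4-byte sequence.
Byte 1: 0xF0 = 11110000, payload 000 (3 bits).
Byte 2: 0x92 = 10010010 (10xxxxxx ✓), payload 010010.
Byte 3: 0x8A = 10001010 (10xxxxxx ✓), payload 001010.
Byte 4: 0xA7 = 10100111 (10xxxxxx ✓), payload 100111.
Concatenate: 000010010001010100111 = 0x122A7 (21 bits → U+122A7).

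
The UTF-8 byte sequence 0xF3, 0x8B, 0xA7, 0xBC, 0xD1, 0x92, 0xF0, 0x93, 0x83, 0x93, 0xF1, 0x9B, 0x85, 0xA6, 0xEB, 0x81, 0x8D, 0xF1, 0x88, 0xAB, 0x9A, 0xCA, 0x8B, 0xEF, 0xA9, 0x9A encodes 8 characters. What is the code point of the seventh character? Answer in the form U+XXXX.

U+028B

Offset 0: leading byte 0xF3 = 11110011 → 4-byte char #1 = F3 8B A7 BC.
Offset 4: leading byte 0xD1 = 11010001 → 2-byte char #2 = D1 92.
Offset 6: leading byte 0xF0 = 11110000 → 4-byte char #3 = F0 93 83 93.
Offset 10: leading byte 0xF1 = 11110001 → 4-byte char #4 = F1 9B 85 A6.
Offset 14: leading byte 0xEB = 11101011 → 3-byte char #5 = EB 81 8D.
Offset 17: leading byte 0xF1 = 11110001 → 4-byte char #6 = F1 88 AB 9A.
Offset 21: leading byte 0xCA = 11001010 → 2-byte char #7 = CA 8B.
Leading byte 0xCA = 11001010 matches 110xxxxx → 2-byte sequence.
Byte 1: 0xCA = 11001010, payload 01010 (5 bits).
Byte 2: 0x8B = 10001011 (10xxxxxx ✓), payload 001011.
Concatenate: 01010001011 = 0x28B (11 bits → U+028B).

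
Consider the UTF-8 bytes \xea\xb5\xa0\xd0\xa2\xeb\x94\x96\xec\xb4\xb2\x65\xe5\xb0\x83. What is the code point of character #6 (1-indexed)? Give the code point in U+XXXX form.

U+5C03

Offset 0: leading byte 0xEA = 11101010 → 3-byte char #1 = EA B5 A0.
Offset 3: leading byte 0xD0 = 11010000 → 2-byte char #2 = D0 A2.
Offset 5: leading byte 0xEB = 11101011 → 3-byte char #3 = EB 94 96.
Offset 8: leading byte 0xEC = 11101100 → 3-byte char #4 = EC B4 B2.
Offset 11: leading byte 0x65 = 01100101 → 1-byte char #5 = 65.
Offset 12: leading byte 0xE5 = 11100101 → 3-byte char #6 = E5 B0 83.
Leading byte 0xE5 = 11100101 matches 1110xxxx → 3-byte sequence.
Byte 1: 0xE5 = 11100101, payload 0101 (4 bits).
Byte 2: 0xB0 = 10110000 (10xxxxxx ✓), payload 110000.
Byte 3: 0x83 = 10000011 (10xxxxxx ✓), payload 000011.
Concatenate: 0101110000000011 = 0x5C03 (16 bits → U+5C03).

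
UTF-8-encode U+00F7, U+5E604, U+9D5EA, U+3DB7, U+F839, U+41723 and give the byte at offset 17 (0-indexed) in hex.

0x81

U+00F7 → 2-byte form C3 B7 at offsets 0–1.
U+5E604 → 4-byte form F1 9E 98 84 at offsets 2–5.
U+9D5EA → 4-byte form F2 9D 97 AA at offsets 6–9.
U+3DB7 → 3-byte form E3 B6 B7 at offsets 10–12.
U+F839 → 3-byte form EF A0 B9 at offsets 13–15.
U+41723 → 4-byte form F1 81 9C A3 at offsets 16–19.
Offset 17 falls in char 6's range; it's byte 2 of F1 81 9C A3 = 0x81.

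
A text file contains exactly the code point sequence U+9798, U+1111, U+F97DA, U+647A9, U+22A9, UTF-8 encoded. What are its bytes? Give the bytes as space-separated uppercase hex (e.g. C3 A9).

U+9798: 3-byte form → E9 9E 98.
U+1111: 3-byte form → E1 84 91.
U+F97DA: 4-byte form → F3 B9 9F 9A.
U+647A9: 4-byte form → F1 A4 9E A9.
U+22A9: 3-byte form → E2 8A A9.
Concatenated (17 bytes): E9 9E 98 E1 84 91 F3 B9 9F 9A F1 A4 9E A9 E2 8A A9.

E9 9E 98 E1 84 91 F3 B9 9F 9A F1 A4 9E A9 E2 8A A9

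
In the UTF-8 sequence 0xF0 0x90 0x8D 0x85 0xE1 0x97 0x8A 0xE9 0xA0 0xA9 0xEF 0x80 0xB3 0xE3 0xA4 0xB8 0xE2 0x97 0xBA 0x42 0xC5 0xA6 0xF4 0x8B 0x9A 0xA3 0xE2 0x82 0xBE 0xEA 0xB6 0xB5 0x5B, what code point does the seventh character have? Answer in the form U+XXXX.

U+0042

Offset 0: leading byte 0xF0 = 11110000 → 4-byte char #1 = F0 90 8D 85.
Offset 4: leading byte 0xE1 = 11100001 → 3-byte char #2 = E1 97 8A.
Offset 7: leading byte 0xE9 = 11101001 → 3-byte char #3 = E9 A0 A9.
Offset 10: leading byte 0xEF = 11101111 → 3-byte char #4 = EF 80 B3.
Offset 13: leading byte 0xE3 = 11100011 → 3-byte char #5 = E3 A4 B8.
Offset 16: leading byte 0xE2 = 11100010 → 3-byte char #6 = E2 97 BA.
Offset 19: leading byte 0x42 = 01000010 → 1-byte char #7 = 42.
Leading byte 0x42 = 01000010 matches 0xxxxxxx → 1-byte sequence.
Byte 1: 0x42 = 01000010, payload 1000010 (7 bits).
Concatenate: 1000010 = 0x42 (7 bits → U+0042).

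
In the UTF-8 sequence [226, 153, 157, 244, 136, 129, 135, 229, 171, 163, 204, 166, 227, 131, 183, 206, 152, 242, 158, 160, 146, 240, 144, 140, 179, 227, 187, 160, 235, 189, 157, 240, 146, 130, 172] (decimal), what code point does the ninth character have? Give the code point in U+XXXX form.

U+3EE0

Offset 0: leading byte 0xE2 = 11100010 → 3-byte char #1 = E2 99 9D.
Offset 3: leading byte 0xF4 = 11110100 → 4-byte char #2 = F4 88 81 87.
Offset 7: leading byte 0xE5 = 11100101 → 3-byte char #3 = E5 AB A3.
Offset 10: leading byte 0xCC = 11001100 → 2-byte char #4 = CC A6.
Offset 12: leading byte 0xE3 = 11100011 → 3-byte char #5 = E3 83 B7.
Offset 15: leading byte 0xCE = 11001110 → 2-byte char #6 = CE 98.
Offset 17: leading byte 0xF2 = 11110010 → 4-byte char #7 = F2 9E A0 92.
Offset 21: leading byte 0xF0 = 11110000 → 4-byte char #8 = F0 90 8C B3.
Offset 25: leading byte 0xE3 = 11100011 → 3-byte char #9 = E3 BB A0.
Leading byte 0xE3 = 11100011 matches 1110xxxx → 3-byte sequence.
Byte 1: 0xE3 = 11100011, payload 0011 (4 bits).
Byte 2: 0xBB = 10111011 (10xxxxxx ✓), payload 111011.
Byte 3: 0xA0 = 10100000 (10xxxxxx ✓), payload 100000.
Concatenate: 0011111011100000 = 0x3EE0 (16 bits → U+3EE0).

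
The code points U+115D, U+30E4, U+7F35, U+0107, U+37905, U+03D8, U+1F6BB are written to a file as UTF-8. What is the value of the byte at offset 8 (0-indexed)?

U+115D → 3-byte form E1 85 9D at offsets 0–2.
U+30E4 → 3-byte form E3 83 A4 at offsets 3–5.
U+7F35 → 3-byte form E7 BC B5 at offsets 6–8.
Offset 8 falls in char 3's range; it's byte 3 of E7 BC B5 = 0xB5.

0xB5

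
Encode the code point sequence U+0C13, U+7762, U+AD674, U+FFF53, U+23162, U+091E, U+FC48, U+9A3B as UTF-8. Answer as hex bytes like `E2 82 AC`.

U+0C13: 3-byte form → E0 B0 93.
U+7762: 3-byte form → E7 9D A2.
U+AD674: 4-byte form → F2 AD 99 B4.
U+FFF53: 4-byte form → F3 BF BD 93.
U+23162: 4-byte form → F0 A3 85 A2.
U+091E: 3-byte form → E0 A4 9E.
U+FC48: 3-byte form → EF B1 88.
U+9A3B: 3-byte form → E9 A8 BB.
Concatenated (27 bytes): E0 B0 93 E7 9D A2 F2 AD 99 B4 F3 BF BD 93 F0 A3 85 A2 E0 A4 9E EF B1 88 E9 A8 BB.

E0 B0 93 E7 9D A2 F2 AD 99 B4 F3 BF BD 93 F0 A3 85 A2 E0 A4 9E EF B1 88 E9 A8 BB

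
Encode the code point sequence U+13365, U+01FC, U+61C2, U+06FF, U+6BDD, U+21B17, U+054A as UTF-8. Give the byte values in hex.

U+13365: 4-byte form → F0 93 8D A5.
U+01FC: 2-byte form → C7 BC.
U+61C2: 3-byte form → E6 87 82.
U+06FF: 2-byte form → DB BF.
U+6BDD: 3-byte form → E6 AF 9D.
U+21B17: 4-byte form → F0 A1 AC 97.
U+054A: 2-byte form → D5 8A.
Concatenated (20 bytes): F0 93 8D A5 C7 BC E6 87 82 DB BF E6 AF 9D F0 A1 AC 97 D5 8A.

F0 93 8D A5 C7 BC E6 87 82 DB BF E6 AF 9D F0 A1 AC 97 D5 8A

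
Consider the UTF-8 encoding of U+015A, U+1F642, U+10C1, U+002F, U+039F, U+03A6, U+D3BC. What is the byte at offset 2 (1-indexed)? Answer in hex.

1-indexed offset 2 is 0-indexed offset 1.
U+015A → 2-byte form C5 9A at offsets 0–1.
Offset 1 falls in char 1's range; it's byte 2 of C5 9A = 0x9A.

0x9A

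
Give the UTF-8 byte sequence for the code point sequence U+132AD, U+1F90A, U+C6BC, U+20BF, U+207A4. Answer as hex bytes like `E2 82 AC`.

U+132AD: 4-byte form → F0 93 8A AD.
U+1F90A: 4-byte form → F0 9F A4 8A.
U+C6BC: 3-byte form → EC 9A BC.
U+20BF: 3-byte form → E2 82 BF.
U+207A4: 4-byte form → F0 A0 9E A4.
Concatenated (18 bytes): F0 93 8A AD F0 9F A4 8A EC 9A BC E2 82 BF F0 A0 9E A4.

F0 93 8A AD F0 9F A4 8A EC 9A BC E2 82 BF F0 A0 9E A4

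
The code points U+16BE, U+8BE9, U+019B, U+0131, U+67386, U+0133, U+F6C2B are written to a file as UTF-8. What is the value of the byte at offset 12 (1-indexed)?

0xA7

1-indexed offset 12 is 0-indexed offset 11.
U+16BE → 3-byte form E1 9A BE at offsets 0–2.
U+8BE9 → 3-byte form E8 AF A9 at offsets 3–5.
U+019B → 2-byte form C6 9B at offsets 6–7.
U+0131 → 2-byte form C4 B1 at offsets 8–9.
U+67386 → 4-byte form F1 A7 8E 86 at offsets 10–13.
Offset 11 falls in char 5's range; it's byte 2 of F1 A7 8E 86 = 0xA7.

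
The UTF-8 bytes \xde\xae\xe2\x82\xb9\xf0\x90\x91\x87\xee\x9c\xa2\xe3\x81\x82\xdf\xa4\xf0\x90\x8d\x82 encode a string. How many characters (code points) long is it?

7

Byte at offset 0: 0xDE = 11011110 → 2-byte char (#1). Advance 2.
Byte at offset 2: 0xE2 = 11100010 → 3-byte char (#2). Advance 3.
Byte at offset 5: 0xF0 = 11110000 → 4-byte char (#3). Advance 4.
Byte at offset 9: 0xEE = 11101110 → 3-byte char (#4). Advance 3.
Byte at offset 12: 0xE3 = 11100011 → 3-byte char (#5). Advance 3.
Byte at offset 15: 0xDF = 11011111 → 2-byte char (#6). Advance 2.
Byte at offset 17: 0xF0 = 11110000 → 4-byte char (#7). Advance 4.
Reached end at offset 21 after 7 code points.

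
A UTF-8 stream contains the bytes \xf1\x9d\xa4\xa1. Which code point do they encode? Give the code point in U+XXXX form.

U+5D921

Leading byte 0xF1 = 11110001 matches 11110xxx → 4-byte sequence.
Byte 1: 0xF1 = 11110001, payload 001 (3 bits).
Byte 2: 0x9D = 10011101 (10xxxxxx ✓), payload 011101.
Byte 3: 0xA4 = 10100100 (10xxxxxx ✓), payload 100100.
Byte 4: 0xA1 = 10100001 (10xxxxxx ✓), payload 100001.
Concatenate: 001011101100100100001 = 0x5D921 (21 bits → U+5D921).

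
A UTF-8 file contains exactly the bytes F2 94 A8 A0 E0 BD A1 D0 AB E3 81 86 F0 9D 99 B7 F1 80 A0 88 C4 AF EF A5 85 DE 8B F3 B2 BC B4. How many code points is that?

Byte at offset 0: 0xF2 = 11110010 → 4-byte char (#1). Advance 4.
Byte at offset 4: 0xE0 = 11100000 → 3-byte char (#2). Advance 3.
Byte at offset 7: 0xD0 = 11010000 → 2-byte char (#3). Advance 2.
Byte at offset 9: 0xE3 = 11100011 → 3-byte char (#4). Advance 3.
Byte at offset 12: 0xF0 = 11110000 → 4-byte char (#5). Advance 4.
Byte at offset 16: 0xF1 = 11110001 → 4-byte char (#6). Advance 4.
Byte at offset 20: 0xC4 = 11000100 → 2-byte char (#7). Advance 2.
Byte at offset 22: 0xEF = 11101111 → 3-byte char (#8). Advance 3.
Byte at offset 25: 0xDE = 11011110 → 2-byte char (#9). Advance 2.
Byte at offset 27: 0xF3 = 11110011 → 4-byte char (#10). Advance 4.
Reached end at offset 31 after 10 code points.

10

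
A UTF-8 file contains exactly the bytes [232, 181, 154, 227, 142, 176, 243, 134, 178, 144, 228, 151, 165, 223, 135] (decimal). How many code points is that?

5

Byte at offset 0: 0xE8 = 11101000 → 3-byte char (#1). Advance 3.
Byte at offset 3: 0xE3 = 11100011 → 3-byte char (#2). Advance 3.
Byte at offset 6: 0xF3 = 11110011 → 4-byte char (#3). Advance 4.
Byte at offset 10: 0xE4 = 11100100 → 3-byte char (#4). Advance 3.
Byte at offset 13: 0xDF = 11011111 → 2-byte char (#5). Advance 2.
Reached end at offset 15 after 5 code points.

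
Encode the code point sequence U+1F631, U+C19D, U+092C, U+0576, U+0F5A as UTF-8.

F0 9F 98 B1 EC 86 9D E0 A4 AC D5 B6 E0 BD 9A

U+1F631: 4-byte form → F0 9F 98 B1.
U+C19D: 3-byte form → EC 86 9D.
U+092C: 3-byte form → E0 A4 AC.
U+0576: 2-byte form → D5 B6.
U+0F5A: 3-byte form → E0 BD 9A.
Concatenated (15 bytes): F0 9F 98 B1 EC 86 9D E0 A4 AC D5 B6 E0 BD 9A.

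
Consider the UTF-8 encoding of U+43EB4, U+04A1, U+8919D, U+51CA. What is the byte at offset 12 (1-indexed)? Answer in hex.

0x87

1-indexed offset 12 is 0-indexed offset 11.
U+43EB4 → 4-byte form F1 83 BA B4 at offsets 0–3.
U+04A1 → 2-byte form D2 A1 at offsets 4–5.
U+8919D → 4-byte form F2 89 86 9D at offsets 6–9.
U+51CA → 3-byte form E5 87 8A at offsets 10–12.
Offset 11 falls in char 4's range; it's byte 2 of E5 87 8A = 0x87.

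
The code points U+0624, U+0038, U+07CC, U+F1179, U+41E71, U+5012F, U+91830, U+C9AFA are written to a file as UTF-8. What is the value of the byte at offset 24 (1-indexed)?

1-indexed offset 24 is 0-indexed offset 23.
U+0624 → 2-byte form D8 A4 at offsets 0–1.
U+0038 → 1-byte form 38 at offsets 2–2.
U+07CC → 2-byte form DF 8C at offsets 3–4.
U+F1179 → 4-byte form F3 B1 85 B9 at offsets 5–8.
U+41E71 → 4-byte form F1 81 B9 B1 at offsets 9–12.
U+5012F → 4-byte form F1 90 84 AF at offsets 13–16.
U+91830 → 4-byte form F2 91 A0 B0 at offsets 17–20.
U+C9AFA → 4-byte form F3 89 AB BA at offsets 21–24.
Offset 23 falls in char 8's range; it's byte 3 of F3 89 AB BA = 0xAB.

0xAB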